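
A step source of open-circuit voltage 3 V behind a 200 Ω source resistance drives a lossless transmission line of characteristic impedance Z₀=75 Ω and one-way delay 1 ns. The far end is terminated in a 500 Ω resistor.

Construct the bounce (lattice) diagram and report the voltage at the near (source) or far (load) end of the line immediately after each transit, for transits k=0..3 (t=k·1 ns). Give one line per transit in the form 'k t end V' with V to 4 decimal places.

0 0 source 0.8182
1 1 load 1.4229
2 2 source 1.6978
3 3 load 1.9010

Γ_L=0.739130, Γ_S=0.454545; launch V₁=3·75/275=0.818182
k=0 src: V=0.8182
k=1 load: inc=0.818182, refl=0.818182·0.739130=0.6047; V=0.000000+0.818182+0.604743=1.4229
k=2 src: inc=0.604743, refl=0.604743·0.454545=0.2749; V=0.818182+0.604743+0.274883=1.6978
k=3 load: inc=0.274883, refl=0.274883·0.739130=0.2032; V=1.422925+0.274883+0.203175=1.9010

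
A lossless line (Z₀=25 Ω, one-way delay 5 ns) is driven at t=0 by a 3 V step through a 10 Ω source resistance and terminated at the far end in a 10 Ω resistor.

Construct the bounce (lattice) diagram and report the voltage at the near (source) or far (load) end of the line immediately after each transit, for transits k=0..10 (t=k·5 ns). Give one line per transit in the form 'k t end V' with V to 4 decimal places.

0 0 source 2.1429
1 5 load 1.2245
2 10 source 1.6181
3 15 load 1.4494
4 20 source 1.5217
5 25 load 1.4907
6 30 source 1.5040
7 35 load 1.4983
8 40 source 1.5007
9 45 load 1.4997
10 50 source 1.5001

Γ_L=-0.428571, Γ_S=-0.428571; launch V₁=3·25/35=2.142857
k=0 src: V=2.1429
k=1 load: inc=2.142857, refl=2.142857·-0.428571=-0.9184; V=0.000000+2.142857+-0.918367=1.2245
k=2 src: inc=-0.918367, refl=-0.918367·-0.428571=0.3936; V=2.142857+-0.918367+0.393586=1.6181
k=3 load: inc=0.393586, refl=0.393586·-0.428571=-0.1687; V=1.224490+0.393586+-0.168680=1.4494
k=4 src: inc=-0.168680, refl=-0.168680·-0.428571=0.0723; V=1.618076+-0.168680+0.072291=1.5217
k=5 load: inc=0.072291, refl=0.072291·-0.428571=-0.0310; V=1.449396+0.072291+-0.030982=1.4907
k=6 src: inc=-0.030982, refl=-0.030982·-0.428571=0.0133; V=1.521687+-0.030982+0.013278=1.5040
k=7 load: inc=0.013278, refl=0.013278·-0.428571=-0.0057; V=1.490705+0.013278+-0.005691=1.4983
k=8 src: inc=-0.005691, refl=-0.005691·-0.428571=0.0024; V=1.503983+-0.005691+0.002439=1.5007
k=9 load: inc=0.002439, refl=0.002439·-0.428571=-0.0010; V=1.498293+0.002439+-0.001045=1.4997
k=10 src: inc=-0.001045, refl=-0.001045·-0.428571=0.0004; V=1.500732+-0.001045+0.000448=1.5001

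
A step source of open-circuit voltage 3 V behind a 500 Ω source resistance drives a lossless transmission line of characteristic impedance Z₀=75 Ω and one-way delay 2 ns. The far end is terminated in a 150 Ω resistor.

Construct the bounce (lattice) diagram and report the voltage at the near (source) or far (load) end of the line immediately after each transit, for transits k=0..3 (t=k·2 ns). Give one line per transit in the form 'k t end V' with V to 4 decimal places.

Γ_L=0.333333, Γ_S=0.739130; launch V₁=3·75/575=0.391304
k=0 src: V=0.3913
k=1 load: inc=0.391304, refl=0.391304·0.333333=0.1304; V=0.000000+0.391304+0.130435=0.5217
k=2 src: inc=0.130435, refl=0.130435·0.739130=0.0964; V=0.391304+0.130435+0.096408=0.6181
k=3 load: inc=0.096408, refl=0.096408·0.333333=0.0321; V=0.521739+0.096408+0.032136=0.6503

0 0 source 0.3913
1 2 load 0.5217
2 4 source 0.6181
3 6 load 0.6503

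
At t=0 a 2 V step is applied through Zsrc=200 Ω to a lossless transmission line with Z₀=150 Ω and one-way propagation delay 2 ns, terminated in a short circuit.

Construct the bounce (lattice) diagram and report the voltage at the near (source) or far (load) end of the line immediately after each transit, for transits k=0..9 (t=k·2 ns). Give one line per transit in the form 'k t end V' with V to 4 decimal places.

0 0 source 0.8571
1 2 load 0.0000
2 4 source -0.1224
3 6 load 0.0000
4 8 source 0.0175
5 10 load 0.0000
6 12 source -0.0025
7 14 load 0.0000
8 16 source 0.0004
9 18 load 0.0000

Γ_L=-1.000000, Γ_S=0.142857; launch V₁=2·150/350=0.857143
k=0 src: V=0.8571
k=1 load: inc=0.857143, refl=0.857143·-1.000000=-0.8571; V=0.000000+0.857143+-0.857143=0.0000
k=2 src: inc=-0.857143, refl=-0.857143·0.142857=-0.1224; V=0.857143+-0.857143+-0.122449=-0.1224
k=3 load: inc=-0.122449, refl=-0.122449·-1.000000=0.1224; V=0.000000+-0.122449+0.122449=0.0000
k=4 src: inc=0.122449, refl=0.122449·0.142857=0.0175; V=-0.122449+0.122449+0.017493=0.0175
k=5 load: inc=0.017493, refl=0.017493·-1.000000=-0.0175; V=0.000000+0.017493+-0.017493=0.0000
k=6 src: inc=-0.017493, refl=-0.017493·0.142857=-0.0025; V=0.017493+-0.017493+-0.002499=-0.0025
k=7 load: inc=-0.002499, refl=-0.002499·-1.000000=0.0025; V=0.000000+-0.002499+0.002499=0.0000
k=8 src: inc=0.002499, refl=0.002499·0.142857=0.0004; V=-0.002499+0.002499+0.000357=0.0004
k=9 load: inc=0.000357, refl=0.000357·-1.000000=-0.0004; V=0.000000+0.000357+-0.000357=0.0000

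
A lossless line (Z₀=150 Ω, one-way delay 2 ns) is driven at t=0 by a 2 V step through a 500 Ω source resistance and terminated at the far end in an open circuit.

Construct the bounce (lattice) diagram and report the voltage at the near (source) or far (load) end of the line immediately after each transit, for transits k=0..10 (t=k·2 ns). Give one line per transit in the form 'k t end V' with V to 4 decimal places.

0 0 source 0.4615
1 2 load 0.9231
2 4 source 1.1716
3 6 load 1.4201
4 8 source 1.5539
5 10 load 1.6878
6 12 source 1.7598
7 14 load 1.8319
8 16 source 1.8707
9 18 load 1.9095
10 20 source 1.9304

Γ_L=1.000000, Γ_S=0.538462; launch V₁=2·150/650=0.461538
k=0 src: V=0.4615
k=1 load: inc=0.461538, refl=0.461538·1.000000=0.4615; V=0.000000+0.461538+0.461538=0.9231
k=2 src: inc=0.461538, refl=0.461538·0.538462=0.2485; V=0.461538+0.461538+0.248521=1.1716
k=3 load: inc=0.248521, refl=0.248521·1.000000=0.2485; V=0.923077+0.248521+0.248521=1.4201
k=4 src: inc=0.248521, refl=0.248521·0.538462=0.1338; V=1.171598+0.248521+0.133819=1.5539
k=5 load: inc=0.133819, refl=0.133819·1.000000=0.1338; V=1.420118+0.133819+0.133819=1.6878
k=6 src: inc=0.133819, refl=0.133819·0.538462=0.0721; V=1.553937+0.133819+0.072056=1.7598
k=7 load: inc=0.072056, refl=0.072056·1.000000=0.0721; V=1.687756+0.072056+0.072056=1.8319
k=8 src: inc=0.072056, refl=0.072056·0.538462=0.0388; V=1.759812+0.072056+0.038800=1.8707
k=9 load: inc=0.038800, refl=0.038800·1.000000=0.0388; V=1.831869+0.038800+0.038800=1.9095
k=10 src: inc=0.038800, refl=0.038800·0.538462=0.0209; V=1.870668+0.038800+0.020892=1.9304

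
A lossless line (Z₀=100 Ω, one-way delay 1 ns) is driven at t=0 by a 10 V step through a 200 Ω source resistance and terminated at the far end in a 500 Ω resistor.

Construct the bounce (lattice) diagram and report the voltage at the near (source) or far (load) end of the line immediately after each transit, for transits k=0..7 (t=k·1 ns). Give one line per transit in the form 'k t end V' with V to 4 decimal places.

0 0 source 3.3333
1 1 load 5.5556
2 2 source 6.2963
3 3 load 6.7901
4 4 source 6.9547
5 5 load 7.0645
6 6 source 7.1011
7 7 load 7.1254

Γ_L=0.666667, Γ_S=0.333333; launch V₁=10·100/300=3.333333
k=0 src: V=3.3333
k=1 load: inc=3.333333, refl=3.333333·0.666667=2.2222; V=0.000000+3.333333+2.222222=5.5556
k=2 src: inc=2.222222, refl=2.222222·0.333333=0.7407; V=3.333333+2.222222+0.740741=6.2963
k=3 load: inc=0.740741, refl=0.740741·0.666667=0.4938; V=5.555556+0.740741+0.493827=6.7901
k=4 src: inc=0.493827, refl=0.493827·0.333333=0.1646; V=6.296296+0.493827+0.164609=6.9547
k=5 load: inc=0.164609, refl=0.164609·0.666667=0.1097; V=6.790123+0.164609+0.109739=7.0645
k=6 src: inc=0.109739, refl=0.109739·0.333333=0.0366; V=6.954733+0.109739+0.036580=7.1011
k=7 load: inc=0.036580, refl=0.036580·0.666667=0.0244; V=7.064472+0.036580+0.024387=7.1254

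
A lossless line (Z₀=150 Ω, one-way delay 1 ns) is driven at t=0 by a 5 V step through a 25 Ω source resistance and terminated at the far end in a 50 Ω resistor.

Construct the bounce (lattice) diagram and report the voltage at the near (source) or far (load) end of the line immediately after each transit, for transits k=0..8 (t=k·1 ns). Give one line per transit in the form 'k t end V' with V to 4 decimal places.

0 0 source 4.2857
1 1 load 2.1429
2 2 source 3.6735
3 3 load 2.9082
4 4 source 3.4548
5 5 load 3.1815
6 6 source 3.3767
7 7 load 3.2791
8 8 source 3.3488

Γ_L=-0.500000, Γ_S=-0.714286; launch V₁=5·150/175=4.285714
k=0 src: V=4.2857
k=1 load: inc=4.285714, refl=4.285714·-0.500000=-2.1429; V=0.000000+4.285714+-2.142857=2.1429
k=2 src: inc=-2.142857, refl=-2.142857·-0.714286=1.5306; V=4.285714+-2.142857+1.530612=3.6735
k=3 load: inc=1.530612, refl=1.530612·-0.500000=-0.7653; V=2.142857+1.530612+-0.765306=2.9082
k=4 src: inc=-0.765306, refl=-0.765306·-0.714286=0.5466; V=3.673469+-0.765306+0.546647=3.4548
k=5 load: inc=0.546647, refl=0.546647·-0.500000=-0.2733; V=2.908163+0.546647+-0.273324=3.1815
k=6 src: inc=-0.273324, refl=-0.273324·-0.714286=0.1952; V=3.454810+-0.273324+0.195231=3.3767
k=7 load: inc=0.195231, refl=0.195231·-0.500000=-0.0976; V=3.181487+0.195231+-0.097616=3.2791
k=8 src: inc=-0.097616, refl=-0.097616·-0.714286=0.0697; V=3.376718+-0.097616+0.069725=3.3488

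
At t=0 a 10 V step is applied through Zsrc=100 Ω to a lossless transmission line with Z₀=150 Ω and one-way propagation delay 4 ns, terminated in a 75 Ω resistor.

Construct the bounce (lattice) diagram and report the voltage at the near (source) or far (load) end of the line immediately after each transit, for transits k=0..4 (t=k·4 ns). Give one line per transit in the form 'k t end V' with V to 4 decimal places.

0 0 source 6.0000
1 4 load 4.0000
2 8 source 4.4000
3 12 load 4.2667
4 16 source 4.2933

Γ_L=-0.333333, Γ_S=-0.200000; launch V₁=10·150/250=6.000000
k=0 src: V=6.0000
k=1 load: inc=6.000000, refl=6.000000·-0.333333=-2.0000; V=0.000000+6.000000+-2.000000=4.0000
k=2 src: inc=-2.000000, refl=-2.000000·-0.200000=0.4000; V=6.000000+-2.000000+0.400000=4.4000
k=3 load: inc=0.400000, refl=0.400000·-0.333333=-0.1333; V=4.000000+0.400000+-0.133333=4.2667
k=4 src: inc=-0.133333, refl=-0.133333·-0.200000=0.0267; V=4.400000+-0.133333+0.026667=4.2933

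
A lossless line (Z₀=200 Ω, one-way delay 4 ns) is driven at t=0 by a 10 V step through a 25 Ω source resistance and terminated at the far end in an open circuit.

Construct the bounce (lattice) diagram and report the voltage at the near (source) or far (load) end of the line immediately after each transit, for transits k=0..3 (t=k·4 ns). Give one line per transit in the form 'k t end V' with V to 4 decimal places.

0 0 source 8.8889
1 4 load 17.7778
2 8 source 10.8642
3 12 load 3.9506

Γ_L=1.000000, Γ_S=-0.777778; launch V₁=10·200/225=8.888889
k=0 src: V=8.8889
k=1 load: inc=8.888889, refl=8.888889·1.000000=8.8889; V=0.000000+8.888889+8.888889=17.7778
k=2 src: inc=8.888889, refl=8.888889·-0.777778=-6.9136; V=8.888889+8.888889+-6.913580=10.8642
k=3 load: inc=-6.913580, refl=-6.913580·1.000000=-6.9136; V=17.777778+-6.913580+-6.913580=3.9506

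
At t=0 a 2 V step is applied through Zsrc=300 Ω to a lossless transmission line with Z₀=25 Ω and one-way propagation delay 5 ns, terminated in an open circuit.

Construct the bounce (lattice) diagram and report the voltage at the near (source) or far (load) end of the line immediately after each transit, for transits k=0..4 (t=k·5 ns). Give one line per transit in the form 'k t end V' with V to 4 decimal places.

Γ_L=1.000000, Γ_S=0.846154; launch V₁=2·25/325=0.153846
k=0 src: V=0.1538
k=1 load: inc=0.153846, refl=0.153846·1.000000=0.1538; V=0.000000+0.153846+0.153846=0.3077
k=2 src: inc=0.153846, refl=0.153846·0.846154=0.1302; V=0.153846+0.153846+0.130178=0.4379
k=3 load: inc=0.130178, refl=0.130178·1.000000=0.1302; V=0.307692+0.130178+0.130178=0.5680
k=4 src: inc=0.130178, refl=0.130178·0.846154=0.1102; V=0.437870+0.130178+0.110150=0.6782

0 0 source 0.1538
1 5 load 0.3077
2 10 source 0.4379
3 15 load 0.5680
4 20 source 0.6782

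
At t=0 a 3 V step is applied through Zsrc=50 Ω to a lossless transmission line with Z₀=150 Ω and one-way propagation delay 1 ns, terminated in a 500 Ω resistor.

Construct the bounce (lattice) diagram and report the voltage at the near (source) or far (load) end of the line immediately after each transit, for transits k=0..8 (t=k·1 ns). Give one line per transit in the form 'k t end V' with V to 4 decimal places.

0 0 source 2.2500
1 1 load 3.4615
2 2 source 2.8558
3 3 load 2.5296
4 4 source 2.6927
5 5 load 2.7805
6 6 source 2.7366
7 7 load 2.7129
8 8 source 2.7248

Γ_L=0.538462, Γ_S=-0.500000; launch V₁=3·150/200=2.250000
k=0 src: V=2.2500
k=1 load: inc=2.250000, refl=2.250000·0.538462=1.2115; V=0.000000+2.250000+1.211538=3.4615
k=2 src: inc=1.211538, refl=1.211538·-0.500000=-0.6058; V=2.250000+1.211538+-0.605769=2.8558
k=3 load: inc=-0.605769, refl=-0.605769·0.538462=-0.3262; V=3.461538+-0.605769+-0.326183=2.5296
k=4 src: inc=-0.326183, refl=-0.326183·-0.500000=0.1631; V=2.855769+-0.326183+0.163092=2.6927
k=5 load: inc=0.163092, refl=0.163092·0.538462=0.0878; V=2.529586+0.163092+0.087819=2.7805
k=6 src: inc=0.087819, refl=0.087819·-0.500000=-0.0439; V=2.692678+0.087819+-0.043909=2.7366
k=7 load: inc=-0.043909, refl=-0.043909·0.538462=-0.0236; V=2.780496+-0.043909+-0.023643=2.7129
k=8 src: inc=-0.023643, refl=-0.023643·-0.500000=0.0118; V=2.736587+-0.023643+0.011822=2.7248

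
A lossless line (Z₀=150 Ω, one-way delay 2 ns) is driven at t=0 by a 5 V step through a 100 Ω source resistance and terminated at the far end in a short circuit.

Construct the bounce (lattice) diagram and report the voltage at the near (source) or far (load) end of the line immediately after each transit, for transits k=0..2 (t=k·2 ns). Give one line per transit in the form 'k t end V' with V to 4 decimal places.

0 0 source 3.0000
1 2 load 0.0000
2 4 source 0.6000

Γ_L=-1.000000, Γ_S=-0.200000; launch V₁=5·150/250=3.000000
k=0 src: V=3.0000
k=1 load: inc=3.000000, refl=3.000000·-1.000000=-3.0000; V=0.000000+3.000000+-3.000000=0.0000
k=2 src: inc=-3.000000, refl=-3.000000·-0.200000=0.6000; V=3.000000+-3.000000+0.600000=0.6000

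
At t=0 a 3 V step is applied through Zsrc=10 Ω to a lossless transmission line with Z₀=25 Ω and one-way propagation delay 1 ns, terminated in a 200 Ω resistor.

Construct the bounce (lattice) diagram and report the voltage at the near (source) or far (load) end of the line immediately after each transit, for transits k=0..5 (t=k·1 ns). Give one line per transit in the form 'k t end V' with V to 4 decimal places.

0 0 source 2.1429
1 1 load 3.8095
2 2 source 3.0952
3 3 load 2.5397
4 4 source 2.7778
5 5 load 2.9630

Γ_L=0.777778, Γ_S=-0.428571; launch V₁=3·25/35=2.142857
k=0 src: V=2.1429
k=1 load: inc=2.142857, refl=2.142857·0.777778=1.6667; V=0.000000+2.142857+1.666667=3.8095
k=2 src: inc=1.666667, refl=1.666667·-0.428571=-0.7143; V=2.142857+1.666667+-0.714286=3.0952
k=3 load: inc=-0.714286, refl=-0.714286·0.777778=-0.5556; V=3.809524+-0.714286+-0.555556=2.5397
k=4 src: inc=-0.555556, refl=-0.555556·-0.428571=0.2381; V=3.095238+-0.555556+0.238095=2.7778
k=5 load: inc=0.238095, refl=0.238095·0.777778=0.1852; V=2.539683+0.238095+0.185185=2.9630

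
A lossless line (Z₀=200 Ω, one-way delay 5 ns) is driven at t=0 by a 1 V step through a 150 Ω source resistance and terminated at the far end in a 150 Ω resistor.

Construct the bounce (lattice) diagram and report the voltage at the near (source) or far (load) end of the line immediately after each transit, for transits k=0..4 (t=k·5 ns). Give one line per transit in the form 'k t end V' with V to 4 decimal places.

Γ_L=-0.142857, Γ_S=-0.142857; launch V₁=1·200/350=0.571429
k=0 src: V=0.5714
k=1 load: inc=0.571429, refl=0.571429·-0.142857=-0.0816; V=0.000000+0.571429+-0.081633=0.4898
k=2 src: inc=-0.081633, refl=-0.081633·-0.142857=0.0117; V=0.571429+-0.081633+0.011662=0.5015
k=3 load: inc=0.011662, refl=0.011662·-0.142857=-0.0017; V=0.489796+0.011662+-0.001666=0.4998
k=4 src: inc=-0.001666, refl=-0.001666·-0.142857=0.0002; V=0.501458+-0.001666+0.000238=0.5000

0 0 source 0.5714
1 5 load 0.4898
2 10 source 0.5015
3 15 load 0.4998
4 20 source 0.5000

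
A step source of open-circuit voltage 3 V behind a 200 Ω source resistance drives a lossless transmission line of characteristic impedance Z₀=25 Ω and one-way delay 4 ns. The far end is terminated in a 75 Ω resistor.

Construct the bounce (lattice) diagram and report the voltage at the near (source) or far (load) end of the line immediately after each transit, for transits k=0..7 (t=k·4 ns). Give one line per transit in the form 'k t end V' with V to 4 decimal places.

0 0 source 0.3333
1 4 load 0.5000
2 8 source 0.6296
3 12 load 0.6944
4 16 source 0.7449
5 20 load 0.7701
6 24 source 0.7897
7 28 load 0.7995

Γ_L=0.500000, Γ_S=0.777778; launch V₁=3·25/225=0.333333
k=0 src: V=0.3333
k=1 load: inc=0.333333, refl=0.333333·0.500000=0.1667; V=0.000000+0.333333+0.166667=0.5000
k=2 src: inc=0.166667, refl=0.166667·0.777778=0.1296; V=0.333333+0.166667+0.129630=0.6296
k=3 load: inc=0.129630, refl=0.129630·0.500000=0.0648; V=0.500000+0.129630+0.064815=0.6944
k=4 src: inc=0.064815, refl=0.064815·0.777778=0.0504; V=0.629630+0.064815+0.050412=0.7449
k=5 load: inc=0.050412, refl=0.050412·0.500000=0.0252; V=0.694444+0.050412+0.025206=0.7701
k=6 src: inc=0.025206, refl=0.025206·0.777778=0.0196; V=0.744856+0.025206+0.019604=0.7897
k=7 load: inc=0.019604, refl=0.019604·0.500000=0.0098; V=0.770062+0.019604+0.009802=0.7995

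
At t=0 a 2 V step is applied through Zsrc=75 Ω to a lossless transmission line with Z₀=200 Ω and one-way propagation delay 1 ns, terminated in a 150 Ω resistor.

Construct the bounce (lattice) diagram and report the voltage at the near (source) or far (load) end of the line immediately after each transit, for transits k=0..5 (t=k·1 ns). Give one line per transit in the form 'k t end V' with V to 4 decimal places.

Γ_L=-0.142857, Γ_S=-0.454545; launch V₁=2·200/275=1.454545
k=0 src: V=1.4545
k=1 load: inc=1.454545, refl=1.454545·-0.142857=-0.2078; V=0.000000+1.454545+-0.207792=1.2468
k=2 src: inc=-0.207792, refl=-0.207792·-0.454545=0.0945; V=1.454545+-0.207792+0.094451=1.3412
k=3 load: inc=0.094451, refl=0.094451·-0.142857=-0.0135; V=1.246753+0.094451+-0.013493=1.3277
k=4 src: inc=-0.013493, refl=-0.013493·-0.454545=0.0061; V=1.341204+-0.013493+0.006133=1.3338
k=5 load: inc=0.006133, refl=0.006133·-0.142857=-0.0009; V=1.327711+0.006133+-0.000876=1.3330

0 0 source 1.4545
1 1 load 1.2468
2 2 source 1.3412
3 3 load 1.3277
4 4 source 1.3338
5 5 load 1.3330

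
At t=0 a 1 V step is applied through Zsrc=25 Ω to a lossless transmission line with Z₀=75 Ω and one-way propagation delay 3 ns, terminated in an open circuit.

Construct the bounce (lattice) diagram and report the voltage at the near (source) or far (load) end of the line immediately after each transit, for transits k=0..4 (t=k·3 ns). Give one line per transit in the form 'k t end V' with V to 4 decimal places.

0 0 source 0.7500
1 3 load 1.5000
2 6 source 1.1250
3 9 load 0.7500
4 12 source 0.9375

Γ_L=1.000000, Γ_S=-0.500000; launch V₁=1·75/100=0.750000
k=0 src: V=0.7500
k=1 load: inc=0.750000, refl=0.750000·1.000000=0.7500; V=0.000000+0.750000+0.750000=1.5000
k=2 src: inc=0.750000, refl=0.750000·-0.500000=-0.3750; V=0.750000+0.750000+-0.375000=1.1250
k=3 load: inc=-0.375000, refl=-0.375000·1.000000=-0.3750; V=1.500000+-0.375000+-0.375000=0.7500
k=4 src: inc=-0.375000, refl=-0.375000·-0.500000=0.1875; V=1.125000+-0.375000+0.187500=0.9375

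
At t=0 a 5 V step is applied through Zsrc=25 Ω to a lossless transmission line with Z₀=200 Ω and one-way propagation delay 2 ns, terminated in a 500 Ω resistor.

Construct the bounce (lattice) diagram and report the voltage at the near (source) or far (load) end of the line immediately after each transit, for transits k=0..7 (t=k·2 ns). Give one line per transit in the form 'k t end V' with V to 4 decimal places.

Γ_L=0.428571, Γ_S=-0.777778; launch V₁=5·200/225=4.444444
k=0 src: V=4.4444
k=1 load: inc=4.444444, refl=4.444444·0.428571=1.9048; V=0.000000+4.444444+1.904762=6.3492
k=2 src: inc=1.904762, refl=1.904762·-0.777778=-1.4815; V=4.444444+1.904762+-1.481481=4.8677
k=3 load: inc=-1.481481, refl=-1.481481·0.428571=-0.6349; V=6.349206+-1.481481+-0.634921=4.2328
k=4 src: inc=-0.634921, refl=-0.634921·-0.777778=0.4938; V=4.867725+-0.634921+0.493827=4.7266
k=5 load: inc=0.493827, refl=0.493827·0.428571=0.2116; V=4.232804+0.493827+0.211640=4.9383
k=6 src: inc=0.211640, refl=0.211640·-0.777778=-0.1646; V=4.726631+0.211640+-0.164609=4.7737
k=7 load: inc=-0.164609, refl=-0.164609·0.428571=-0.0705; V=4.938272+-0.164609+-0.070547=4.7031

0 0 source 4.4444
1 2 load 6.3492
2 4 source 4.8677
3 6 load 4.2328
4 8 source 4.7266
5 10 load 4.9383
6 12 source 4.7737
7 14 load 4.7031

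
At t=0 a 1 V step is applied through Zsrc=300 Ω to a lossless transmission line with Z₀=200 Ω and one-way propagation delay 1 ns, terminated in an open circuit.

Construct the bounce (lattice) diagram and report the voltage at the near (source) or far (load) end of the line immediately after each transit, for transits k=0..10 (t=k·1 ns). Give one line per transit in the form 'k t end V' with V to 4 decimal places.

0 0 source 0.4000
1 1 load 0.8000
2 2 source 0.8800
3 3 load 0.9600
4 4 source 0.9760
5 5 load 0.9920
6 6 source 0.9952
7 7 load 0.9984
8 8 source 0.9990
9 9 load 0.9997
10 10 source 0.9998

Γ_L=1.000000, Γ_S=0.200000; launch V₁=1·200/500=0.400000
k=0 src: V=0.4000
k=1 load: inc=0.400000, refl=0.400000·1.000000=0.4000; V=0.000000+0.400000+0.400000=0.8000
k=2 src: inc=0.400000, refl=0.400000·0.200000=0.0800; V=0.400000+0.400000+0.080000=0.8800
k=3 load: inc=0.080000, refl=0.080000·1.000000=0.0800; V=0.800000+0.080000+0.080000=0.9600
k=4 src: inc=0.080000, refl=0.080000·0.200000=0.0160; V=0.880000+0.080000+0.016000=0.9760
k=5 load: inc=0.016000, refl=0.016000·1.000000=0.0160; V=0.960000+0.016000+0.016000=0.9920
k=6 src: inc=0.016000, refl=0.016000·0.200000=0.0032; V=0.976000+0.016000+0.003200=0.9952
k=7 load: inc=0.003200, refl=0.003200·1.000000=0.0032; V=0.992000+0.003200+0.003200=0.9984
k=8 src: inc=0.003200, refl=0.003200·0.200000=0.0006; V=0.995200+0.003200+0.000640=0.9990
k=9 load: inc=0.000640, refl=0.000640·1.000000=0.0006; V=0.998400+0.000640+0.000640=0.9997
k=10 src: inc=0.000640, refl=0.000640·0.200000=0.0001; V=0.999040+0.000640+0.000128=0.9998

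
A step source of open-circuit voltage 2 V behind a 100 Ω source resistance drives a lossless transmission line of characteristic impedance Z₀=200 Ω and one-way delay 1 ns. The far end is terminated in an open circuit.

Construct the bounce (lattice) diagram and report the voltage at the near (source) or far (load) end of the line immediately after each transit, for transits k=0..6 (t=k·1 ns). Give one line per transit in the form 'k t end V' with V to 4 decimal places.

0 0 source 1.3333
1 1 load 2.6667
2 2 source 2.2222
3 3 load 1.7778
4 4 source 1.9259
5 5 load 2.0741
6 6 source 2.0247

Γ_L=1.000000, Γ_S=-0.333333; launch V₁=2·200/300=1.333333
k=0 src: V=1.3333
k=1 load: inc=1.333333, refl=1.333333·1.000000=1.3333; V=0.000000+1.333333+1.333333=2.6667
k=2 src: inc=1.333333, refl=1.333333·-0.333333=-0.4444; V=1.333333+1.333333+-0.444444=2.2222
k=3 load: inc=-0.444444, refl=-0.444444·1.000000=-0.4444; V=2.666667+-0.444444+-0.444444=1.7778
k=4 src: inc=-0.444444, refl=-0.444444·-0.333333=0.1481; V=2.222222+-0.444444+0.148148=1.9259
k=5 load: inc=0.148148, refl=0.148148·1.000000=0.1481; V=1.777778+0.148148+0.148148=2.0741
k=6 src: inc=0.148148, refl=0.148148·-0.333333=-0.0494; V=1.925926+0.148148+-0.049383=2.0247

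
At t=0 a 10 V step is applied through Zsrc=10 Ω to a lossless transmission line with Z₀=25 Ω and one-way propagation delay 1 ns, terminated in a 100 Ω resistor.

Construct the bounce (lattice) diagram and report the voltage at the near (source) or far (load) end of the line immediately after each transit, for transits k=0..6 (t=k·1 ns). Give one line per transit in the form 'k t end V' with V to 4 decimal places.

Γ_L=0.600000, Γ_S=-0.428571; launch V₁=10·25/35=7.142857
k=0 src: V=7.1429
k=1 load: inc=7.142857, refl=7.142857·0.600000=4.2857; V=0.000000+7.142857+4.285714=11.4286
k=2 src: inc=4.285714, refl=4.285714·-0.428571=-1.8367; V=7.142857+4.285714+-1.836735=9.5918
k=3 load: inc=-1.836735, refl=-1.836735·0.600000=-1.1020; V=11.428571+-1.836735+-1.102041=8.4898
k=4 src: inc=-1.102041, refl=-1.102041·-0.428571=0.4723; V=9.591837+-1.102041+0.472303=8.9621
k=5 load: inc=0.472303, refl=0.472303·0.600000=0.2834; V=8.489796+0.472303+0.283382=9.2455
k=6 src: inc=0.283382, refl=0.283382·-0.428571=-0.1214; V=8.962099+0.283382+-0.121449=9.1240

0 0 source 7.1429
1 1 load 11.4286
2 2 source 9.5918
3 3 load 8.4898
4 4 source 8.9621
5 5 load 9.2455
6 6 source 9.1240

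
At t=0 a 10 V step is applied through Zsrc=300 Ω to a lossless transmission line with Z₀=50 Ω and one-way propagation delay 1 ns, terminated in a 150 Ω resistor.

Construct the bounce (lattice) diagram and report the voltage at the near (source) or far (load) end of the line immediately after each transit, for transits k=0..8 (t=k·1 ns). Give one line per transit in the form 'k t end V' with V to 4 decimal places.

0 0 source 1.4286
1 1 load 2.1429
2 2 source 2.6531
3 3 load 2.9082
4 4 source 3.0904
5 5 load 3.1815
6 6 source 3.2466
7 7 load 3.2791
8 8 source 3.3023

Γ_L=0.500000, Γ_S=0.714286; launch V₁=10·50/350=1.428571
k=0 src: V=1.4286
k=1 load: inc=1.428571, refl=1.428571·0.500000=0.7143; V=0.000000+1.428571+0.714286=2.1429
k=2 src: inc=0.714286, refl=0.714286·0.714286=0.5102; V=1.428571+0.714286+0.510204=2.6531
k=3 load: inc=0.510204, refl=0.510204·0.500000=0.2551; V=2.142857+0.510204+0.255102=2.9082
k=4 src: inc=0.255102, refl=0.255102·0.714286=0.1822; V=2.653061+0.255102+0.182216=3.0904
k=5 load: inc=0.182216, refl=0.182216·0.500000=0.0911; V=2.908163+0.182216+0.091108=3.1815
k=6 src: inc=0.091108, refl=0.091108·0.714286=0.0651; V=3.090379+0.091108+0.065077=3.2466
k=7 load: inc=0.065077, refl=0.065077·0.500000=0.0325; V=3.181487+0.065077+0.032539=3.2791
k=8 src: inc=0.032539, refl=0.032539·0.714286=0.0232; V=3.246564+0.032539+0.023242=3.3023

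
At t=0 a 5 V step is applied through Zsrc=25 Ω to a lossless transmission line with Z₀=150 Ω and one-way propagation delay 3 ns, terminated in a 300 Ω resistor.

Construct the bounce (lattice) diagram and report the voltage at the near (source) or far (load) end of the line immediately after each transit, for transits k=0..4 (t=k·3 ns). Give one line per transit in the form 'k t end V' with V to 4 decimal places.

Γ_L=0.333333, Γ_S=-0.714286; launch V₁=5·150/175=4.285714
k=0 src: V=4.2857
k=1 load: inc=4.285714, refl=4.285714·0.333333=1.4286; V=0.000000+4.285714+1.428571=5.7143
k=2 src: inc=1.428571, refl=1.428571·-0.714286=-1.0204; V=4.285714+1.428571+-1.020408=4.6939
k=3 load: inc=-1.020408, refl=-1.020408·0.333333=-0.3401; V=5.714286+-1.020408+-0.340136=4.3537
k=4 src: inc=-0.340136, refl=-0.340136·-0.714286=0.2430; V=4.693878+-0.340136+0.242954=4.5967

0 0 source 4.2857
1 3 load 5.7143
2 6 source 4.6939
3 9 load 4.3537
4 12 source 4.5967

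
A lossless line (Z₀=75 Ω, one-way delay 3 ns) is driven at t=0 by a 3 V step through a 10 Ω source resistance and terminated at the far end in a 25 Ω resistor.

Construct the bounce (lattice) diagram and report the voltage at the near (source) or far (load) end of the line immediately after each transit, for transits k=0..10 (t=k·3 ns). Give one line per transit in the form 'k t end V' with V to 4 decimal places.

Γ_L=-0.500000, Γ_S=-0.764706; launch V₁=3·75/85=2.647059
k=0 src: V=2.6471
k=1 load: inc=2.647059, refl=2.647059·-0.500000=-1.3235; V=0.000000+2.647059+-1.323529=1.3235
k=2 src: inc=-1.323529, refl=-1.323529·-0.764706=1.0121; V=2.647059+-1.323529+1.012111=2.3356
k=3 load: inc=1.012111, refl=1.012111·-0.500000=-0.5061; V=1.323529+1.012111+-0.506055=1.8296
k=4 src: inc=-0.506055, refl=-0.506055·-0.764706=0.3870; V=2.335640+-0.506055+0.386984=2.2166
k=5 load: inc=0.386984, refl=0.386984·-0.500000=-0.1935; V=1.829585+0.386984+-0.193492=2.0231
k=6 src: inc=-0.193492, refl=-0.193492·-0.764706=0.1480; V=2.216568+-0.193492+0.147964=2.1710
k=7 load: inc=0.147964, refl=0.147964·-0.500000=-0.0740; V=2.023077+0.147964+-0.073982=2.0971
k=8 src: inc=-0.073982, refl=-0.073982·-0.764706=0.0566; V=2.171041+-0.073982+0.056575=2.1536
k=9 load: inc=0.056575, refl=0.056575·-0.500000=-0.0283; V=2.097059+0.056575+-0.028287=2.1253
k=10 src: inc=-0.028287, refl=-0.028287·-0.764706=0.0216; V=2.153633+-0.028287+0.021631=2.1470

0 0 source 2.6471
1 3 load 1.3235
2 6 source 2.3356
3 9 load 1.8296
4 12 source 2.2166
5 15 load 2.0231
6 18 source 2.1710
7 21 load 2.0971
8 24 source 2.1536
9 27 load 2.1253
10 30 source 2.1470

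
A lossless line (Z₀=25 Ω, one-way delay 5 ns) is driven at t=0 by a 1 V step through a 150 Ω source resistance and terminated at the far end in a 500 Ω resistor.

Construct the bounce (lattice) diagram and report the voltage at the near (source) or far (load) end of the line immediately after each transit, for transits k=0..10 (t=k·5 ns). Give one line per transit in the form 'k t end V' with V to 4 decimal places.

Γ_L=0.904762, Γ_S=0.714286; launch V₁=1·25/175=0.142857
k=0 src: V=0.1429
k=1 load: inc=0.142857, refl=0.142857·0.904762=0.1293; V=0.000000+0.142857+0.129252=0.2721
k=2 src: inc=0.129252, refl=0.129252·0.714286=0.0923; V=0.142857+0.129252+0.092323=0.3644
k=3 load: inc=0.092323, refl=0.092323·0.904762=0.0835; V=0.272109+0.092323+0.083530=0.4480
k=4 src: inc=0.083530, refl=0.083530·0.714286=0.0597; V=0.364431+0.083530+0.059664=0.5076
k=5 load: inc=0.059664, refl=0.059664·0.904762=0.0540; V=0.447961+0.059664+0.053982=0.5616
k=6 src: inc=0.053982, refl=0.053982·0.714286=0.0386; V=0.507626+0.053982+0.038559=0.6002
k=7 load: inc=0.038559, refl=0.038559·0.904762=0.0349; V=0.561608+0.038559+0.034886=0.6351
k=8 src: inc=0.034886, refl=0.034886·0.714286=0.0249; V=0.600166+0.034886+0.024919=0.6600
k=9 load: inc=0.024919, refl=0.024919·0.904762=0.0225; V=0.635053+0.024919+0.022546=0.6825
k=10 src: inc=0.022546, refl=0.022546·0.714286=0.0161; V=0.659971+0.022546+0.016104=0.6986

0 0 source 0.1429
1 5 load 0.2721
2 10 source 0.3644
3 15 load 0.4480
4 20 source 0.5076
5 25 load 0.5616
6 30 source 0.6002
7 35 load 0.6351
8 40 source 0.6600
9 45 load 0.6825
10 50 source 0.6986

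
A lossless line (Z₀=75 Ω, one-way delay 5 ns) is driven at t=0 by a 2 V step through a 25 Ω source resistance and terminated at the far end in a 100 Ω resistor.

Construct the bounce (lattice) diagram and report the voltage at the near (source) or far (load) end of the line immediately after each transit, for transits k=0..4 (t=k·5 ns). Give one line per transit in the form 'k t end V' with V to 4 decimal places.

0 0 source 1.5000
1 5 load 1.7143
2 10 source 1.6071
3 15 load 1.5918
4 20 source 1.5995

Γ_L=0.142857, Γ_S=-0.500000; launch V₁=2·75/100=1.500000
k=0 src: V=1.5000
k=1 load: inc=1.500000, refl=1.500000·0.142857=0.2143; V=0.000000+1.500000+0.214286=1.7143
k=2 src: inc=0.214286, refl=0.214286·-0.500000=-0.1071; V=1.500000+0.214286+-0.107143=1.6071
k=3 load: inc=-0.107143, refl=-0.107143·0.142857=-0.0153; V=1.714286+-0.107143+-0.015306=1.5918
k=4 src: inc=-0.015306, refl=-0.015306·-0.500000=0.0077; V=1.607143+-0.015306+0.007653=1.5995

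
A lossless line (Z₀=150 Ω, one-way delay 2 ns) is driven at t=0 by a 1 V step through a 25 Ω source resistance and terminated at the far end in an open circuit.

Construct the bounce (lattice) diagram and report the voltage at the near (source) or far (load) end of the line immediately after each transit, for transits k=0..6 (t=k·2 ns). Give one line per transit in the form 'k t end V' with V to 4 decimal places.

Γ_L=1.000000, Γ_S=-0.714286; launch V₁=1·150/175=0.857143
k=0 src: V=0.8571
k=1 load: inc=0.857143, refl=0.857143·1.000000=0.8571; V=0.000000+0.857143+0.857143=1.7143
k=2 src: inc=0.857143, refl=0.857143·-0.714286=-0.6122; V=0.857143+0.857143+-0.612245=1.1020
k=3 load: inc=-0.612245, refl=-0.612245·1.000000=-0.6122; V=1.714286+-0.612245+-0.612245=0.4898
k=4 src: inc=-0.612245, refl=-0.612245·-0.714286=0.4373; V=1.102041+-0.612245+0.437318=0.9271
k=5 load: inc=0.437318, refl=0.437318·1.000000=0.4373; V=0.489796+0.437318+0.437318=1.3644
k=6 src: inc=0.437318, refl=0.437318·-0.714286=-0.3124; V=0.927114+0.437318+-0.312370=1.0521

0 0 source 0.8571
1 2 load 1.7143
2 4 source 1.1020
3 6 load 0.4898
4 8 source 0.9271
5 10 load 1.3644
6 12 source 1.0521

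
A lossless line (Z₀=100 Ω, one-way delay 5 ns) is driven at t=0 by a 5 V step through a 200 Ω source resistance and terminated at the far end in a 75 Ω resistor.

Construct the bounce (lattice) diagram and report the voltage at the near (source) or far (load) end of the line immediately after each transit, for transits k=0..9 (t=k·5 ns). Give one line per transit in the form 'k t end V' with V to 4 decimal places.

Γ_L=-0.142857, Γ_S=0.333333; launch V₁=5·100/300=1.666667
k=0 src: V=1.6667
k=1 load: inc=1.666667, refl=1.666667·-0.142857=-0.2381; V=0.000000+1.666667+-0.238095=1.4286
k=2 src: inc=-0.238095, refl=-0.238095·0.333333=-0.0794; V=1.666667+-0.238095+-0.079365=1.3492
k=3 load: inc=-0.079365, refl=-0.079365·-0.142857=0.0113; V=1.428571+-0.079365+0.011338=1.3605
k=4 src: inc=0.011338, refl=0.011338·0.333333=0.0038; V=1.349206+0.011338+0.003779=1.3643
k=5 load: inc=0.003779, refl=0.003779·-0.142857=-0.0005; V=1.360544+0.003779+-0.000540=1.3638
k=6 src: inc=-0.000540, refl=-0.000540·0.333333=-0.0002; V=1.364324+-0.000540+-0.000180=1.3636
k=7 load: inc=-0.000180, refl=-0.000180·-0.142857=0.0000; V=1.363784+-0.000180+0.000026=1.3636
k=8 src: inc=0.000026, refl=0.000026·0.333333=0.0000; V=1.363604+0.000026+0.000009=1.3636
k=9 load: inc=0.000009, refl=0.000009·-0.142857=-0.0000; V=1.363629+0.000009+-0.000001=1.3636

0 0 source 1.6667
1 5 load 1.4286
2 10 source 1.3492
3 15 load 1.3605
4 20 source 1.3643
5 25 load 1.3638
6 30 source 1.3636
7 35 load 1.3636
8 40 source 1.3636
9 45 load 1.3636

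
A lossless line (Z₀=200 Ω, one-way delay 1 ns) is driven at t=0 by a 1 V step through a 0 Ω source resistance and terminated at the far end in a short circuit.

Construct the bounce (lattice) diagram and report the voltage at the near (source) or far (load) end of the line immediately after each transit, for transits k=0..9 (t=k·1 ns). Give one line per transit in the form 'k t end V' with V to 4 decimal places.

Γ_L=-1.000000, Γ_S=-1.000000; launch V₁=1·200/200=1.000000
k=0 src: V=1.0000
k=1 load: inc=1.000000, refl=1.000000·-1.000000=-1.0000; V=0.000000+1.000000+-1.000000=0.0000
k=2 src: inc=-1.000000, refl=-1.000000·-1.000000=1.0000; V=1.000000+-1.000000+1.000000=1.0000
k=3 load: inc=1.000000, refl=1.000000·-1.000000=-1.0000; V=0.000000+1.000000+-1.000000=0.0000
k=4 src: inc=-1.000000, refl=-1.000000·-1.000000=1.0000; V=1.000000+-1.000000+1.000000=1.0000
k=5 load: inc=1.000000, refl=1.000000·-1.000000=-1.0000; V=0.000000+1.000000+-1.000000=0.0000
k=6 src: inc=-1.000000, refl=-1.000000·-1.000000=1.0000; V=1.000000+-1.000000+1.000000=1.0000
k=7 load: inc=1.000000, refl=1.000000·-1.000000=-1.0000; V=0.000000+1.000000+-1.000000=0.0000
k=8 src: inc=-1.000000, refl=-1.000000·-1.000000=1.0000; V=1.000000+-1.000000+1.000000=1.0000
k=9 load: inc=1.000000, refl=1.000000·-1.000000=-1.0000; V=0.000000+1.000000+-1.000000=0.0000

0 0 source 1.0000
1 1 load 0.0000
2 2 source 1.0000
3 3 load 0.0000
4 4 source 1.0000
5 5 load 0.0000
6 6 source 1.0000
7 7 load 0.0000
8 8 source 1.0000
9 9 load 0.0000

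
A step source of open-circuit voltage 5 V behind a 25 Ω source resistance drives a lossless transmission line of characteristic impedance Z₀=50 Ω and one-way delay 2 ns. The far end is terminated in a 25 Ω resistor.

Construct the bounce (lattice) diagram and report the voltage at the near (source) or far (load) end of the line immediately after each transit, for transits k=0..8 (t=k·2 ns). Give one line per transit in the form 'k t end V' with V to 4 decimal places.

Γ_L=-0.333333, Γ_S=-0.333333; launch V₁=5·50/75=3.333333
k=0 src: V=3.3333
k=1 load: inc=3.333333, refl=3.333333·-0.333333=-1.1111; V=0.000000+3.333333+-1.111111=2.2222
k=2 src: inc=-1.111111, refl=-1.111111·-0.333333=0.3704; V=3.333333+-1.111111+0.370370=2.5926
k=3 load: inc=0.370370, refl=0.370370·-0.333333=-0.1235; V=2.222222+0.370370+-0.123457=2.4691
k=4 src: inc=-0.123457, refl=-0.123457·-0.333333=0.0412; V=2.592593+-0.123457+0.041152=2.5103
k=5 load: inc=0.041152, refl=0.041152·-0.333333=-0.0137; V=2.469136+0.041152+-0.013717=2.4966
k=6 src: inc=-0.013717, refl=-0.013717·-0.333333=0.0046; V=2.510288+-0.013717+0.004572=2.5011
k=7 load: inc=0.004572, refl=0.004572·-0.333333=-0.0015; V=2.496571+0.004572+-0.001524=2.4996
k=8 src: inc=-0.001524, refl=-0.001524·-0.333333=0.0005; V=2.501143+-0.001524+0.000508=2.5001

0 0 source 3.3333
1 2 load 2.2222
2 4 source 2.5926
3 6 load 2.4691
4 8 source 2.5103
5 10 load 2.4966
6 12 source 2.5011
7 14 load 2.4996
8 16 source 2.5001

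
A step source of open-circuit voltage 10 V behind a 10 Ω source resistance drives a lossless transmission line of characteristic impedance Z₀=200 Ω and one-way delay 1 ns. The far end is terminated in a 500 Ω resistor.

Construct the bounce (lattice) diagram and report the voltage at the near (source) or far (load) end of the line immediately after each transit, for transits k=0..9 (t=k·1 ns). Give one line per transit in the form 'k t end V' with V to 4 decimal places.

0 0 source 9.5238
1 1 load 13.6054
2 2 source 9.9125
3 3 load 8.3299
4 4 source 9.7618
5 5 load 10.3755
6 6 source 9.8203
7 7 load 9.5823
8 8 source 9.7976
9 9 load 9.8899

Γ_L=0.428571, Γ_S=-0.904762; launch V₁=10·200/210=9.523810
k=0 src: V=9.5238
k=1 load: inc=9.523810, refl=9.523810·0.428571=4.0816; V=0.000000+9.523810+4.081633=13.6054
k=2 src: inc=4.081633, refl=4.081633·-0.904762=-3.6929; V=9.523810+4.081633+-3.692906=9.9125
k=3 load: inc=-3.692906, refl=-3.692906·0.428571=-1.5827; V=13.605442+-3.692906+-1.582674=8.3299
k=4 src: inc=-1.582674, refl=-1.582674·-0.904762=1.4319; V=9.912536+-1.582674+1.431943=9.7618
k=5 load: inc=1.431943, refl=1.431943·0.428571=0.6137; V=8.329863+1.431943+0.613690=10.3755
k=6 src: inc=0.613690, refl=0.613690·-0.904762=-0.5552; V=9.761806+0.613690+-0.555243=9.8203
k=7 load: inc=-0.555243, refl=-0.555243·0.428571=-0.2380; V=10.375495+-0.555243+-0.237961=9.5823
k=8 src: inc=-0.237961, refl=-0.237961·-0.904762=0.2153; V=9.820252+-0.237961+0.215298=9.7976
k=9 load: inc=0.215298, refl=0.215298·0.428571=0.0923; V=9.582291+0.215298+0.092271=9.8899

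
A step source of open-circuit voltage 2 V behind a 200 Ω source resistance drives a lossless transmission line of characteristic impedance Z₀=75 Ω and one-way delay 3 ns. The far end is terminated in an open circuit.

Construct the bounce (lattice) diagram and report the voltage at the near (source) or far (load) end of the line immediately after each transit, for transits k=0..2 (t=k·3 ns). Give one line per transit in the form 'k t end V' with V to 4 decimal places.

0 0 source 0.5455
1 3 load 1.0909
2 6 source 1.3388

Γ_L=1.000000, Γ_S=0.454545; launch V₁=2·75/275=0.545455
k=0 src: V=0.5455
k=1 load: inc=0.545455, refl=0.545455·1.000000=0.5455; V=0.000000+0.545455+0.545455=1.0909
k=2 src: inc=0.545455, refl=0.545455·0.454545=0.2479; V=0.545455+0.545455+0.247934=1.3388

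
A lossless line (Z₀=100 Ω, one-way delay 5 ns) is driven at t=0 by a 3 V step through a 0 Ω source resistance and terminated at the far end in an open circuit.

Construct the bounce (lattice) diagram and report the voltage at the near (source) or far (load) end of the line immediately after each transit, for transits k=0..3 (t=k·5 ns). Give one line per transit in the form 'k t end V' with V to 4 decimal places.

Γ_L=1.000000, Γ_S=-1.000000; launch V₁=3·100/100=3.000000
k=0 src: V=3.0000
k=1 load: inc=3.000000, refl=3.000000·1.000000=3.0000; V=0.000000+3.000000+3.000000=6.0000
k=2 src: inc=3.000000, refl=3.000000·-1.000000=-3.0000; V=3.000000+3.000000+-3.000000=3.0000
k=3 load: inc=-3.000000, refl=-3.000000·1.000000=-3.0000; V=6.000000+-3.000000+-3.000000=0.0000

0 0 source 3.0000
1 5 load 6.0000
2 10 source 3.0000
3 15 load 0.0000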